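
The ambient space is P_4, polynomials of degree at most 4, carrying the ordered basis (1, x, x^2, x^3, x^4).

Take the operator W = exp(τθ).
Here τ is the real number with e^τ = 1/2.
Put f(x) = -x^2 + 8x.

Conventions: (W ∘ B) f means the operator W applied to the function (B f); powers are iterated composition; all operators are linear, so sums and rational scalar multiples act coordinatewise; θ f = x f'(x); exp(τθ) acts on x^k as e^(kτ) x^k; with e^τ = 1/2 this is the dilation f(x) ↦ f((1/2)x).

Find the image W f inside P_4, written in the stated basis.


exp(τθ) x^k = e^(kτ) x^k; with e^τ = 1/2 this sends x^k to (1/2)^k x^k
x ↦ 1/2 x
x^2 ↦ 1/4 x^2
applying this coordinatewise to f: exp(τθ) f = -(1/4)x^2 + 4x

the image equals g(x) = -(1/4)x^2 + 4x


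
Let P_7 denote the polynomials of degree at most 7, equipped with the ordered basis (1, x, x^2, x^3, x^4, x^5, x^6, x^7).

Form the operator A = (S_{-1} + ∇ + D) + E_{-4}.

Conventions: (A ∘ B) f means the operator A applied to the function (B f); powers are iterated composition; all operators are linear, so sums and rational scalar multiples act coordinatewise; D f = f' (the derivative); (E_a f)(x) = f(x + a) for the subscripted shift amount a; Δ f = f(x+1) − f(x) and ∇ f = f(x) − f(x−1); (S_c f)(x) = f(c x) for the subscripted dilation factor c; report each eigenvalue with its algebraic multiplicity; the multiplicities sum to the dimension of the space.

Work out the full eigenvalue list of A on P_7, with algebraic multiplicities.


λ = 0 (multiplicity 4), λ = 2 (multiplicity 4)

image of 1: 2
image of x: -2
image of x^2: 2x^2 - 4x + 15
image of x^3: -6x^2 + 45x - 63
image of x^4: 2x^4 - 8x^3 + 90x^2 - 252x + 255
image of x^5: -10x^4 + 150x^3 - 630x^2 + 1275x - 1023
image of x^6: 2x^6 - 12x^5 + 225x^4 - 1260x^3 + 3825x^2 - 6138x + 4095
image of x^7: -14x^6 + 315x^5 - 2205x^4 + 8925x^3 - 21483x^2 + 28665x - 16383
the matrix is upper triangular; its diagonal is (2, 0, 2, 0, 2, 0, 2, 0)
for a triangular matrix the eigenvalues are the diagonal entries, with algebraic multiplicity their repetition count


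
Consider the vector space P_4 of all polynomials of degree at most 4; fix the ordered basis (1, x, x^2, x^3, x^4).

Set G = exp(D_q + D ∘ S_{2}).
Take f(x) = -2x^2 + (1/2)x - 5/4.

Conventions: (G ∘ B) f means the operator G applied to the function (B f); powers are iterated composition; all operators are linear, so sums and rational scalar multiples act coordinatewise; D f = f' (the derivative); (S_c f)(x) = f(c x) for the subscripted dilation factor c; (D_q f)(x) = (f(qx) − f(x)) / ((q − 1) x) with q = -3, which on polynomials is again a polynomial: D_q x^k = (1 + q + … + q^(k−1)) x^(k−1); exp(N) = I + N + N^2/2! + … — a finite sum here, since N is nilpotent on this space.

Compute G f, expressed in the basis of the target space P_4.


order-1 term: -12x + 3/2
order-2 term: -18
the series for exp(D_q + D ∘ S_{2}) f terminates at order 2
exp(D_q + D ∘ S_{2}) f = -2x^2 - (23/2)x - 71/4

g(x) = -2x^2 - (23/2)x - 71/4


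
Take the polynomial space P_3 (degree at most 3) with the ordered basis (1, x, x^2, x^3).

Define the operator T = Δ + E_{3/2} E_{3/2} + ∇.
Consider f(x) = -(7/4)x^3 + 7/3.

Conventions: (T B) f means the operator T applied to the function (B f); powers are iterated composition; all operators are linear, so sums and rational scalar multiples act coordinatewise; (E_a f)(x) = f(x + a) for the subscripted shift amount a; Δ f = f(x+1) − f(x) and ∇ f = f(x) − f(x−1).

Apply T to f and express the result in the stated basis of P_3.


the image equals g(x) = -(7/4)x^3 - (105/4)x^2 - (189/4)x - 581/12

Δ f = -(21/4)x^2 - (21/4)x - 7/4
E_{3/2} f = -(7/4)x^3 - (63/8)x^2 - (189/16)x - 343/96
E_{3/2} E_{3/2} f = -(7/4)x^3 - (63/4)x^2 - (189/4)x - 539/12
∇ f = -(21/4)x^2 + (21/4)x - 7/4
(Δ + E_{3/2} E_{3/2} + ∇) f = -(7/4)x^3 - (105/4)x^2 - (189/4)x - 581/12


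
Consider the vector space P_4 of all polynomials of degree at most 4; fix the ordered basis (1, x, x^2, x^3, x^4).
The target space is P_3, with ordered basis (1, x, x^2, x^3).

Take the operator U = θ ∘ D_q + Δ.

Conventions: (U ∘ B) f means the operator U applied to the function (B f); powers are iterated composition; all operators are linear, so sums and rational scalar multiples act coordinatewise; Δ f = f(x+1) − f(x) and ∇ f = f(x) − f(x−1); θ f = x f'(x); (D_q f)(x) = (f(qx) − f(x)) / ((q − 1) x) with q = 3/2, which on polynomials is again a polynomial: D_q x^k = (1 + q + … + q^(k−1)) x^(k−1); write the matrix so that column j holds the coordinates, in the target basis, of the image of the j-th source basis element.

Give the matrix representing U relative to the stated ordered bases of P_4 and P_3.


the matrix is [[0, 1, 1, 1, 1]; [0, 0, 9/2, 3, 4]; [0, 0, 0, 25/2, 6]; [0, 0, 0, 0, 227/8]] (rows listed top to bottom)

image of 1: 0
image of x: 1
image of x^2: (9/2)x + 1
image of x^3: (25/2)x^2 + 3x + 1
image of x^4: (227/8)x^3 + 6x^2 + 4x + 1
each image's coordinates form column j of the matrix


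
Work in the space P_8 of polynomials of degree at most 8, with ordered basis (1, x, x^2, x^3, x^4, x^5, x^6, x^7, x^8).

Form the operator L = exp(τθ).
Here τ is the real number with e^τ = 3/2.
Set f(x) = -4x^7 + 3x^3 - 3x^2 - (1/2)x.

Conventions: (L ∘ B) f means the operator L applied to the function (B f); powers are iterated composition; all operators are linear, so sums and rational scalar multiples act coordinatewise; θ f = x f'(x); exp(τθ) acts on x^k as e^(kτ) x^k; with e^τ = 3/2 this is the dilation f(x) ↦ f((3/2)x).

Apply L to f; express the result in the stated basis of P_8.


the image equals g(x) = -(2187/32)x^7 + (81/8)x^3 - (27/4)x^2 - (3/4)x

exp(τθ) x^k = e^(kτ) x^k; with e^τ = 3/2 this sends x^k to (3/2)^k x^k
x ↦ 3/2 x
x^2 ↦ 9/4 x^2
x^3 ↦ 27/8 x^3
x^7 ↦ 2187/128 x^7
applying this coordinatewise to f: exp(τθ) f = -(2187/32)x^7 + (81/8)x^3 - (27/4)x^2 - (3/4)x


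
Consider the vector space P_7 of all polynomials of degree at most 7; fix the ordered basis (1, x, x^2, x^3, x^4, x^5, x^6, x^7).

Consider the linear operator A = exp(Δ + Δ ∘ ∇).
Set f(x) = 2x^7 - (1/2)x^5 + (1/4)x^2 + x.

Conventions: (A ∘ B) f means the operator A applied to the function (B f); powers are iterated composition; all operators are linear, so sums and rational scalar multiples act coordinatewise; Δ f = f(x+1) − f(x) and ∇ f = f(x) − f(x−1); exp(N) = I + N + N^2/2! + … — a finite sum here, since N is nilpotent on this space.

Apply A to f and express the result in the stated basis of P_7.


the result is g(x) = 2x^7 + 14x^6 + (335/2)x^5 + (1535/2)x^4 + 3690x^3 + (37077/4)x^2 + 17439x + 13461

order-1 term: 14x^6 + 126x^5 + (135/2)x^4 + 195x^3 + 37x^2 + 35x + 13/4
order-2 term: 42x^5 + 630x^4 + 2165x^3 + 1845x^2 + (4073/2)x + 1423/4
order-3 term: 70x^4 + 1260x^3 + 6085x^2 + 8775x + 7779/2
order-4 term: 70x^3 + 1260x^2 + (11895/2)x + 7125
order-5 term: 42x^2 + 630x + 3919/2
order-6 term: 14x + 126
order-7 term: 2
the series for exp(Δ + Δ ∘ ∇) f terminates at order 7
exp(Δ + Δ ∘ ∇) f = 2x^7 + 14x^6 + (335/2)x^5 + (1535/2)x^4 + 3690x^3 + (37077/4)x^2 + 17439x + 13461


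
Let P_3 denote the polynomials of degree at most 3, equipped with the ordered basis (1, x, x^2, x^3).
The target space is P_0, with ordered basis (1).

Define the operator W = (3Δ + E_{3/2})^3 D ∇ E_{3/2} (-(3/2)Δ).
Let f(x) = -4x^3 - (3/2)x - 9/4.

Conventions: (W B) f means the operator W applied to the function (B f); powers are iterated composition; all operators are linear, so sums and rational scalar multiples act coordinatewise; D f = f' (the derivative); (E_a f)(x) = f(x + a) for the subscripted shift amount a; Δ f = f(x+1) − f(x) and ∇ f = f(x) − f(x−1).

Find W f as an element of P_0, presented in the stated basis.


g(x) = 36

Δ f = -12x^2 - 12x - 11/2
(-(3/2)Δ) f = 18x^2 + 18x + 33/4
E_{3/2} (-(3/2)Δ) f = 18x^2 + 72x + 303/4
∇ E_{3/2} (-(3/2)Δ) f = 36x + 54
D (∇ E_{3/2}) (-(3/2)Δ) f = 36
Δ (D ∇ E_{3/2}) (-(3/2)Δ) f = 0
(3Δ) (D ∇ E_{3/2}) (-(3/2)Δ) f = 0
E_{3/2} (D ∇ E_{3/2}) (-(3/2)Δ) f = 36
(3Δ + E_{3/2}) (D ∇ E_{3/2}) (-(3/2)Δ) f = 36
Δ (3Δ + E_{3/2}) (D ∇ E_{3/2}) (-(3/2)Δ) f = 0
(3Δ) (3Δ + E_{3/2}) (D ∇ E_{3/2}) (-(3/2)Δ) f = 0
E_{3/2} (3Δ + E_{3/2}) (D ∇ E_{3/2}) (-(3/2)Δ) f = 36
(3Δ + E_{3/2}) (3Δ + E_{3/2}) (D ∇ E_{3/2}) (-(3/2)Δ) f = 36
Δ (3Δ + E_{3/2}) (3Δ + E_{3/2}) (D ∇ E_{3/2}) (-(3/2)Δ) f = 0
(3Δ) (3Δ + E_{3/2}) (3Δ + E_{3/2}) (D ∇ E_{3/2}) (-(3/2)Δ) f = 0
E_{3/2} (3Δ + E_{3/2}) (3Δ + E_{3/2}) (D ∇ E_{3/2}) (-(3/2)Δ) f = 36
(3Δ + E_{3/2}) (3Δ + E_{3/2}) (3Δ + E_{3/2}) (D ∇ E_{3/2}) (-(3/2)Δ) f = 36


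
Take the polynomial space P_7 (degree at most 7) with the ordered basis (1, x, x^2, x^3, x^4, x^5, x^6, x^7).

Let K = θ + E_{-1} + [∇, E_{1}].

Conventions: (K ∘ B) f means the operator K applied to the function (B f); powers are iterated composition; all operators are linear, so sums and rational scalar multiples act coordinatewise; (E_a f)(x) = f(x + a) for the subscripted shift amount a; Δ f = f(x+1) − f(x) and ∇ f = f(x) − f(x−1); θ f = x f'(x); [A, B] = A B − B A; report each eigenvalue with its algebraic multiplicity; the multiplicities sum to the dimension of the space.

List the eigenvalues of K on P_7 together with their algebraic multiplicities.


image of 1: 1
image of x: 2x - 1
image of x^2: 3x^2 - 2x + 1
image of x^3: 4x^3 - 3x^2 + 3x - 1
image of x^4: 5x^4 - 4x^3 + 6x^2 - 4x + 1
image of x^5: 6x^5 - 5x^4 + 10x^3 - 10x^2 + 5x - 1
image of x^6: 7x^6 - 6x^5 + 15x^4 - 20x^3 + 15x^2 - 6x + 1
image of x^7: 8x^7 - 7x^6 + 21x^5 - 35x^4 + 35x^3 - 21x^2 + 7x - 1
the matrix is upper triangular; its diagonal is (1, 2, 3, 4, 5, 6, 7, 8)
for a triangular matrix the eigenvalues are the diagonal entries, with algebraic multiplicity their repetition count

λ = 1 (multiplicity 1), λ = 2 (multiplicity 1), λ = 3 (multiplicity 1), λ = 4 (multiplicity 1), λ = 5 (multiplicity 1), λ = 6 (multiplicity 1), λ = 7 (multiplicity 1), λ = 8 (multiplicity 1)


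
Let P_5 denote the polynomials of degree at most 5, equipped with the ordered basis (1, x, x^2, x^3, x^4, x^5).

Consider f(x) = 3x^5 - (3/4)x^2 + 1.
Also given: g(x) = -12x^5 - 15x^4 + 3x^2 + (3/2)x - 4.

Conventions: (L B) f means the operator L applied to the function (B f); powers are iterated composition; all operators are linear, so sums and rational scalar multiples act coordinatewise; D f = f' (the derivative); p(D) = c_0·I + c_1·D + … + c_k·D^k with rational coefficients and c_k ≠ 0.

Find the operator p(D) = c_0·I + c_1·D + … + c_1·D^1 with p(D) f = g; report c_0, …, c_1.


p(D) = -4·I − D, i.e. c_0 = -4, c_1 = -1

D^0 f = 3x^5 - (3/4)x^2 + 1
D^1 f = 15x^4 - (3/2)x
matching coefficients of g against c_0 f + c_1 Df + … from the top degree down determines the c_i
solution: c_0 = -4, c_1 = -1


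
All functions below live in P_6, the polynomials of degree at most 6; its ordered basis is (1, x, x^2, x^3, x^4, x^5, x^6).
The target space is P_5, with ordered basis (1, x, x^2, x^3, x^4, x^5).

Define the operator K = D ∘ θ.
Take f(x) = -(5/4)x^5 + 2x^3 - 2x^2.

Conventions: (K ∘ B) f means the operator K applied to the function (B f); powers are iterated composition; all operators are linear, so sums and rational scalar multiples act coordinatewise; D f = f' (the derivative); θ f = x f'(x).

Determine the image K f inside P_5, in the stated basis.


θ f = -(25/4)x^5 + 6x^3 - 4x^2
D θ f = -(125/4)x^4 + 18x^2 - 8x

the result is g(x) = -(125/4)x^4 + 18x^2 - 8x


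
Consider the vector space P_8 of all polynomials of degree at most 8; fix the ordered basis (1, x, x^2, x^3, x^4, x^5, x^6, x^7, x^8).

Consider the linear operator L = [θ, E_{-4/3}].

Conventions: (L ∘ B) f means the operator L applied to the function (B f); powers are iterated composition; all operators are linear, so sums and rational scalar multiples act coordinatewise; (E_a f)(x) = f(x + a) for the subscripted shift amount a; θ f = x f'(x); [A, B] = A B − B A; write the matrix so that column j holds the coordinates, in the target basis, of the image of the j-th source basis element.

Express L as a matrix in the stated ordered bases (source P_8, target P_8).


the matrix is [[0, 4/3, -32/9, 64/9, -1024/81, 5120/243, -8192/243, 114688/2187, -524288/6561]; [0, 0, 8/3, -32/3, 256/9, -5120/81, 10240/81, -57344/243, 917504/2187]; [0, 0, 0, 4, -64/3, 640/9, -5120/27, 35840/81, -229376/243]; [0, 0, 0, 0, 16/3, -320/9, 1280/9, -35840/81, 286720/243]; [0, 0, 0, 0, 0, 20/3, -160/3, 2240/9, -71680/81]; [0, 0, 0, 0, 0, 0, 8, -224/3, 3584/9]; [0, 0, 0, 0, 0, 0, 0, 28/3, -896/9]; [0, 0, 0, 0, 0, 0, 0, 0, 32/3]; [0, 0, 0, 0, 0, 0, 0, 0, 0]] (rows listed top to bottom)

image of 1: 0
image of x: 4/3
image of x^2: (8/3)x - 32/9
image of x^3: 4x^2 - (32/3)x + 64/9
image of x^4: (16/3)x^3 - (64/3)x^2 + (256/9)x - 1024/81
image of x^5: (20/3)x^4 - (320/9)x^3 + (640/9)x^2 - (5120/81)x + 5120/243
image of x^6: 8x^5 - (160/3)x^4 + (1280/9)x^3 - (5120/27)x^2 + (10240/81)x - 8192/243
image of x^7: (28/3)x^6 - (224/3)x^5 + (2240/9)x^4 - (35840/81)x^3 + (35840/81)x^2 - (57344/243)x + 114688/2187
image of x^8: (32/3)x^7 - (896/9)x^6 + (3584/9)x^5 - (71680/81)x^4 + (286720/243)x^3 - (229376/243)x^2 + (917504/2187)x - 524288/6561
each image's coordinates form column j of the matrix


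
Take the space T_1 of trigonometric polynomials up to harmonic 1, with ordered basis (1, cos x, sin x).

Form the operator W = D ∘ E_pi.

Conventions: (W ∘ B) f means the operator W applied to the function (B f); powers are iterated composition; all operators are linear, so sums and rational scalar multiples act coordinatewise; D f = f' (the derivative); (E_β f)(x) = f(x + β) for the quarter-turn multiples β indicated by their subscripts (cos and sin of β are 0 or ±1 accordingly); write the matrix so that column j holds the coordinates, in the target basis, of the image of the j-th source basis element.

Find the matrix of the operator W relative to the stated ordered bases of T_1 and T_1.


the matrix is [[0, 0, 0]; [0, 0, -1]; [0, 1, 0]] (rows listed top to bottom)

image of 1: 0
image of cos x: sin x
image of sin x: -cos x
each image's coordinates form column j of the matrix


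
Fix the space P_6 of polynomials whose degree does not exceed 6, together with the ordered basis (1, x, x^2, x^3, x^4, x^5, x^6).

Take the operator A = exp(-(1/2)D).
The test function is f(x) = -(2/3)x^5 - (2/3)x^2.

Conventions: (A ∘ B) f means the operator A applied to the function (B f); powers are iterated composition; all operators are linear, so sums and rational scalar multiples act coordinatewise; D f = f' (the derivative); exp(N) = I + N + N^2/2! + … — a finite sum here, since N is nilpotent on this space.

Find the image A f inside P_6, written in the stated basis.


the image equals g(x) = -(2/3)x^5 + (5/3)x^4 - (5/3)x^3 + (1/6)x^2 + (11/24)x - 7/48

order-1 term: (5/3)x^4 + (2/3)x
order-2 term: -(5/3)x^3 - 1/6
order-3 term: (5/6)x^2
order-4 term: -(5/24)x
order-5 term: 1/48
the series for exp(-(1/2)D) f terminates at order 5
exp(-(1/2)D) f = -(2/3)x^5 + (5/3)x^4 - (5/3)x^3 + (1/6)x^2 + (11/24)x - 7/48


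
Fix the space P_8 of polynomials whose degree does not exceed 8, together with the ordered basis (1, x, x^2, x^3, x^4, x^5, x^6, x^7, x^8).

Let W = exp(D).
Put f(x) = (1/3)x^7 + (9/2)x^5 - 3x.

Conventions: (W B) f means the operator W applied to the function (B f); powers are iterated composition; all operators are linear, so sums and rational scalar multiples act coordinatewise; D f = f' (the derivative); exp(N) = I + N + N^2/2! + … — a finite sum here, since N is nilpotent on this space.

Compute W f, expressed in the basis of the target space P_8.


g(x) = (1/3)x^7 + (7/3)x^6 + (23/2)x^5 + (205/6)x^4 + (170/3)x^3 + 52x^2 + (131/6)x + 11/6

order-1 term: (7/3)x^6 + (45/2)x^4 - 3
order-2 term: 7x^5 + 45x^3
order-3 term: (35/3)x^4 + 45x^2
order-4 term: (35/3)x^3 + (45/2)x
order-5 term: 7x^2 + 9/2
order-6 term: (7/3)x
order-7 term: 1/3
the series for exp(D) f terminates at order 7
exp(D) f = (1/3)x^7 + (7/3)x^6 + (23/2)x^5 + (205/6)x^4 + (170/3)x^3 + 52x^2 + (131/6)x + 11/6


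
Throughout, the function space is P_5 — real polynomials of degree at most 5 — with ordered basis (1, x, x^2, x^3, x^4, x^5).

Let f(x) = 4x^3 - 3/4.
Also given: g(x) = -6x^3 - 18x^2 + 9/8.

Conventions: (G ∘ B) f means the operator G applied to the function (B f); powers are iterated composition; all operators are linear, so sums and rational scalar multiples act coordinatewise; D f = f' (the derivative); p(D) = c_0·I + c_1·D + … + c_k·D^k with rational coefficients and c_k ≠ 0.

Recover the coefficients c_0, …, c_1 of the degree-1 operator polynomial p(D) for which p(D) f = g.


D^0 f = 4x^3 - 3/4
D^1 f = 12x^2
matching coefficients of g against c_0 f + c_1 Df + … from the top degree down determines the c_i
solution: c_0 = -3/2, c_1 = -3/2

p(D) = -(3/2)·I − (3/2)·D, i.e. c_0 = -3/2, c_1 = -3/2


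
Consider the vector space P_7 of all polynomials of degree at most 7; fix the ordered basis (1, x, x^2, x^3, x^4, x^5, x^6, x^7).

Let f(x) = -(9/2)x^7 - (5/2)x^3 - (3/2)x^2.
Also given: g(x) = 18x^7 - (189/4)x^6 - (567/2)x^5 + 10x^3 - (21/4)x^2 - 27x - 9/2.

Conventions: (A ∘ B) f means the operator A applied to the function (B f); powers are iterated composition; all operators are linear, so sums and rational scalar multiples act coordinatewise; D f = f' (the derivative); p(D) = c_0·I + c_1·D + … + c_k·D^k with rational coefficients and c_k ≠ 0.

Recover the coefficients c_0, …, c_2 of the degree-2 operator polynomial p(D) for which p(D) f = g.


D^0 f = -(9/2)x^7 - (5/2)x^3 - (3/2)x^2
D^1 f = -(63/2)x^6 - (15/2)x^2 - 3x
D^2 f = -189x^5 - 15x - 3
matching coefficients of g against c_0 f + c_1 Df + … from the top degree down determines the c_i
solution: c_0 = -4, c_1 = 3/2, c_2 = 3/2

c_0 = -4, c_1 = 3/2, c_2 = 3/2


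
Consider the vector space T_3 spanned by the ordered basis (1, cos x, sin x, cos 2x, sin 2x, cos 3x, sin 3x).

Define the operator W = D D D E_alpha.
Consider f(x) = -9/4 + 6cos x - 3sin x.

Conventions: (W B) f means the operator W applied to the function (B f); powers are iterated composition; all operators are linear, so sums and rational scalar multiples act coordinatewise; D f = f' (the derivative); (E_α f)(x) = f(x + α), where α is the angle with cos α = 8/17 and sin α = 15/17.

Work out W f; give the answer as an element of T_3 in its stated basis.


E_alpha f = -9/4 + (3/17)cos x - (114/17)sin x
D E_alpha f = -(114/17)cos x - (3/17)sin x
D D E_alpha f = -(3/17)cos x + (114/17)sin x
D (D D) E_alpha f = (114/17)cos x + (3/17)sin x

g(x) = (114/17)cos x + (3/17)sin x


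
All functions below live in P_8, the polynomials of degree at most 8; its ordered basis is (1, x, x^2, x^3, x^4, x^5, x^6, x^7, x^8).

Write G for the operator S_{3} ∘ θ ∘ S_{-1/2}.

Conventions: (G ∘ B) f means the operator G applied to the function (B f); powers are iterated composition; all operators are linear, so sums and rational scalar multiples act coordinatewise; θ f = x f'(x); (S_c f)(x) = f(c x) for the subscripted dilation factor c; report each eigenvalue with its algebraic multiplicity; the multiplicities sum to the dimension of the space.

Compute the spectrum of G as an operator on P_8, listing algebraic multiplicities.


image of 1: 0
image of x: -(3/2)x
image of x^2: (9/2)x^2
image of x^3: -(81/8)x^3
image of x^4: (81/4)x^4
image of x^5: -(1215/32)x^5
image of x^6: (2187/32)x^6
image of x^7: -(15309/128)x^7
image of x^8: (6561/32)x^8
the matrix is upper triangular; its diagonal is (0, -3/2, 9/2, -81/8, 81/4, -1215/32, 2187/32, -15309/128, 6561/32)
for a triangular matrix the eigenvalues are the diagonal entries, with algebraic multiplicity their repetition count

λ = -15309/128 (multiplicity 1), λ = -1215/32 (multiplicity 1), λ = -81/8 (multiplicity 1), λ = -3/2 (multiplicity 1), λ = 0 (multiplicity 1), λ = 9/2 (multiplicity 1), λ = 81/4 (multiplicity 1), λ = 2187/32 (multiplicity 1), λ = 6561/32 (multiplicity 1)


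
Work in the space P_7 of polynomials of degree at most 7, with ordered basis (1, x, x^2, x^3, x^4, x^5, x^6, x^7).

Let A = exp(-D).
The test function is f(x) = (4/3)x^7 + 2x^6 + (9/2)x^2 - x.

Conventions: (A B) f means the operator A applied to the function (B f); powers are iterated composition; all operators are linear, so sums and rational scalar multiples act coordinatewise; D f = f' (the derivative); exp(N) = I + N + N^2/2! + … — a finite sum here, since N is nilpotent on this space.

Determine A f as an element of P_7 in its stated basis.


order-1 term: -(28/3)x^6 - 12x^5 - 9x + 1
order-2 term: 28x^5 + 30x^4 + 9/2
order-3 term: -(140/3)x^4 - 40x^3
order-4 term: (140/3)x^3 + 30x^2
order-5 term: -28x^2 - 12x
order-6 term: (28/3)x + 2
order-7 term: -4/3
the series for exp(-D) f terminates at order 7
exp(-D) f = (4/3)x^7 - (22/3)x^6 + 16x^5 - (50/3)x^4 + (20/3)x^3 + (13/2)x^2 - (38/3)x + 37/6

the result is g(x) = (4/3)x^7 - (22/3)x^6 + 16x^5 - (50/3)x^4 + (20/3)x^3 + (13/2)x^2 - (38/3)x + 37/6


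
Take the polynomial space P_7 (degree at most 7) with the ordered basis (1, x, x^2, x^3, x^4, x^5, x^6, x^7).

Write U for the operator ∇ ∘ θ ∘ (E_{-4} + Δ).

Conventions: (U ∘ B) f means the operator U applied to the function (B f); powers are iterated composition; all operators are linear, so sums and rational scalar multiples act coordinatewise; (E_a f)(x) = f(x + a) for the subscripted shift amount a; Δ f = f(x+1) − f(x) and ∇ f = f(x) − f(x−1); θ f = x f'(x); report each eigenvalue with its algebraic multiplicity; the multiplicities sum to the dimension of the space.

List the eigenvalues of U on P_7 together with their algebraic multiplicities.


image of 1: 0
image of x: 1
image of x^2: 4x - 8
image of x^3: 9x^2 - 45x + 72
image of x^4: 16x^3 - 132x^2 + 532x - 496
image of x^5: 25x^4 - 290x^3 + 1940x^2 - 4315x + 3120
image of x^6: 36x^5 - 540x^4 + 5100x^3 - 18450x^2 + 31326x - 18744
image of x^7: 49x^6 - 903x^5 + 11060x^4 - 55895x^3 + 153762x^2 - 211897x + 109368
the matrix is upper triangular; its diagonal is (0, 0, 0, 0, 0, 0, 0, 0)
for a triangular matrix the eigenvalues are the diagonal entries, with algebraic multiplicity their repetition count

λ = 0 (multiplicity 8)


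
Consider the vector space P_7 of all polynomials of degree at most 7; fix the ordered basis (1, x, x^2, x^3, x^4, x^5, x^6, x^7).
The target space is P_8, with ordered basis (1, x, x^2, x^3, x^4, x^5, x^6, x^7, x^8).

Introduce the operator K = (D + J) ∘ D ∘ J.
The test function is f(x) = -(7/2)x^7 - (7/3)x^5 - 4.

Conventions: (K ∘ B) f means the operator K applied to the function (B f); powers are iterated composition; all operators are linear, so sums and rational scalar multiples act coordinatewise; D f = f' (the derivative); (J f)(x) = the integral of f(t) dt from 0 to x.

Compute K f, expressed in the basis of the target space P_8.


the image equals g(x) = -(7/16)x^8 - (224/9)x^6 - (35/3)x^4 - 4x

J f = -(7/16)x^8 - (7/18)x^6 - 4x
D J f = -(7/2)x^7 - (7/3)x^5 - 4
D (D ∘ J) f = -(49/2)x^6 - (35/3)x^4
J (D ∘ J) f = -(7/16)x^8 - (7/18)x^6 - 4x
(D + J) (D ∘ J) f = -(7/16)x^8 - (224/9)x^6 - (35/3)x^4 - 4x


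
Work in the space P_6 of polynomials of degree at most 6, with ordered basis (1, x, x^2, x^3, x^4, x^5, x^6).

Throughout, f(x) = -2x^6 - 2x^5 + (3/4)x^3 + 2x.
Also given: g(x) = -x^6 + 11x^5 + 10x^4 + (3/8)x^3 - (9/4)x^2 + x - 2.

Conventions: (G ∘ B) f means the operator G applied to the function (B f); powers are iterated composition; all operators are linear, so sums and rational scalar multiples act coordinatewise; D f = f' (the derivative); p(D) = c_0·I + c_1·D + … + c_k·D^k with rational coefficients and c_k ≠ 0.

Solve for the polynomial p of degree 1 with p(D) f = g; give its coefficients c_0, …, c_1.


D^0 f = -2x^6 - 2x^5 + (3/4)x^3 + 2x
D^1 f = -12x^5 - 10x^4 + (9/4)x^2 + 2
matching coefficients of g against c_0 f + c_1 Df + … from the top degree down determines the c_i
solution: c_0 = 1/2, c_1 = -1

c_0 = 1/2, c_1 = -1


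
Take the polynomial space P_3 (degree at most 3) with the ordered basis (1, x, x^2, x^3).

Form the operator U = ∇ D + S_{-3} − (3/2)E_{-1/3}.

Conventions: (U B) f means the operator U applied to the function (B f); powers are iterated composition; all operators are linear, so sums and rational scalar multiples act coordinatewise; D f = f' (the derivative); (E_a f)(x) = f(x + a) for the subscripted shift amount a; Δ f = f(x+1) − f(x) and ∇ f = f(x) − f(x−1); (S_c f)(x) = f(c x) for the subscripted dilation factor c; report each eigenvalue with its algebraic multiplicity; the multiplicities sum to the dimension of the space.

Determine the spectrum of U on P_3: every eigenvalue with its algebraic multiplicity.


λ = -57/2 (multiplicity 1), λ = -9/2 (multiplicity 1), λ = -1/2 (multiplicity 1), λ = 15/2 (multiplicity 1)

image of 1: -1/2
image of x: -(9/2)x + 1/2
image of x^2: (15/2)x^2 + x + 11/6
image of x^3: -(57/2)x^3 + (3/2)x^2 + (11/2)x - 53/18
the matrix is upper triangular; its diagonal is (-1/2, -9/2, 15/2, -57/2)
for a triangular matrix the eigenvalues are the diagonal entries, with algebraic multiplicity their repetition count


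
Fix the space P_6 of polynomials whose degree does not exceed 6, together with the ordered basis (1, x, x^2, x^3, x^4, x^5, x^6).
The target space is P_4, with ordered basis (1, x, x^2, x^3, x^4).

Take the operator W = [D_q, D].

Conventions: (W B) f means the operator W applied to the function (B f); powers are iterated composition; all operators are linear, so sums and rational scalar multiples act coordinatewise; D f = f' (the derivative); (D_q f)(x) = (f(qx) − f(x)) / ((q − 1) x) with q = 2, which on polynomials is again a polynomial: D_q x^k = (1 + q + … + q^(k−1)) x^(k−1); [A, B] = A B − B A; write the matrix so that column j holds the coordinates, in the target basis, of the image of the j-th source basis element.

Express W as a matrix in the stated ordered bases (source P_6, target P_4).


the matrix is [[0, 0, -1, 0, 0, 0, 0]; [0, 0, 0, -5, 0, 0, 0]; [0, 0, 0, 0, -17, 0, 0]; [0, 0, 0, 0, 0, -49, 0]; [0, 0, 0, 0, 0, 0, -129]] (rows listed top to bottom)

image of 1: 0
image of x: 0
image of x^2: -1
image of x^3: -5x
image of x^4: -17x^2
image of x^5: -49x^3
image of x^6: -129x^4
each image's coordinates form column j of the matrix


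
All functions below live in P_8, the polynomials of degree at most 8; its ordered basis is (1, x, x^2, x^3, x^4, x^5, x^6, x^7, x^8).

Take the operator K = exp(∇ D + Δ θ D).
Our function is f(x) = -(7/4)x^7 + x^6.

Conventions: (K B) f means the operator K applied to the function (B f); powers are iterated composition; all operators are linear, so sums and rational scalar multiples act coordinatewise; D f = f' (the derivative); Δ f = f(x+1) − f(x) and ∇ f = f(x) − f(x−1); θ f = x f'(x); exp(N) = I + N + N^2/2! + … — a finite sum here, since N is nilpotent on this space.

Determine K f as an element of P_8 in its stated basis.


order-1 term: -(1029/2)x^5 - (2955/4)x^4 - 1475x^3 - (2235/4)x^2 - (789/2)x - 101/4
order-2 term: -25725x^3 - (81765/2)x^2 - 47865x - 52395/4
order-3 term: -154350x - 80235
the series for exp(∇ D + Δ θ D) f terminates at order 3
exp(∇ D + Δ θ D) f = -(7/4)x^7 + x^6 - (1029/2)x^5 - (2955/4)x^4 - 27200x^3 - (165765/4)x^2 - (405219/2)x - 93359

the result is g(x) = -(7/4)x^7 + x^6 - (1029/2)x^5 - (2955/4)x^4 - 27200x^3 - (165765/4)x^2 - (405219/2)x - 93359


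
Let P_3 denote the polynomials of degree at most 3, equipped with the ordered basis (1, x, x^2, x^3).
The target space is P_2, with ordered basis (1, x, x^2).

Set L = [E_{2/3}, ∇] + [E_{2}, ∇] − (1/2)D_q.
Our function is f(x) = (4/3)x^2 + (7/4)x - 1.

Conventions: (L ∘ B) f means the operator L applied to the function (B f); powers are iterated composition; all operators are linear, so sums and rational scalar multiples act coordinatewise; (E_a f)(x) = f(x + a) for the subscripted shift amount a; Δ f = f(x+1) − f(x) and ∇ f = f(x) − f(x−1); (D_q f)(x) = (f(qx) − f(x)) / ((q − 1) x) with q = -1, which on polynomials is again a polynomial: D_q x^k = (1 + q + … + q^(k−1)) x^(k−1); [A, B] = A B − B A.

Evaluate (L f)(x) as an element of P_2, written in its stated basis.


the result is g(x) = -7/8

∇ f = (8/3)x + 5/12
E_{2/3} ∇ f = (8/3)x + 79/36
E_{2/3} f = (4/3)x^2 + (127/36)x + 41/54
∇ E_{2/3} f = (8/3)x + 79/36
[E_{2/3}, ∇] f = 0
∇ f = (8/3)x + 5/12
E_{2} ∇ f = (8/3)x + 23/4
E_{2} f = (4/3)x^2 + (85/12)x + 47/6
∇ E_{2} f = (8/3)x + 23/4
[E_{2}, ∇] f = 0
D_q f = 7/4
(-(1/2)D_q) f = -7/8
([E_{2/3}, ∇] + [E_{2}, ∇] − (1/2)D_q) f = -7/8


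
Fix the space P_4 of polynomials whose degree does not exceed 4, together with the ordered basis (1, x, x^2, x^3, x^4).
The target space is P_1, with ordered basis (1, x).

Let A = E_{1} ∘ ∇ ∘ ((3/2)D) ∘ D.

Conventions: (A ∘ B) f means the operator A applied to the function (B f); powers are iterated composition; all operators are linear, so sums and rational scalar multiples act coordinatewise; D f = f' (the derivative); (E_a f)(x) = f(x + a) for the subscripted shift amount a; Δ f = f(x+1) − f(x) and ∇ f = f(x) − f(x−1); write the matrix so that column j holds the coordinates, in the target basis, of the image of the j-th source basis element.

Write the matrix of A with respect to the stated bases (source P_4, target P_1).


the matrix is [[0, 0, 0, 9, 18]; [0, 0, 0, 0, 36]] (rows listed top to bottom)

image of 1: 0
image of x: 0
image of x^2: 0
image of x^3: 9
image of x^4: 36x + 18
each image's coordinates form column j of the matrix


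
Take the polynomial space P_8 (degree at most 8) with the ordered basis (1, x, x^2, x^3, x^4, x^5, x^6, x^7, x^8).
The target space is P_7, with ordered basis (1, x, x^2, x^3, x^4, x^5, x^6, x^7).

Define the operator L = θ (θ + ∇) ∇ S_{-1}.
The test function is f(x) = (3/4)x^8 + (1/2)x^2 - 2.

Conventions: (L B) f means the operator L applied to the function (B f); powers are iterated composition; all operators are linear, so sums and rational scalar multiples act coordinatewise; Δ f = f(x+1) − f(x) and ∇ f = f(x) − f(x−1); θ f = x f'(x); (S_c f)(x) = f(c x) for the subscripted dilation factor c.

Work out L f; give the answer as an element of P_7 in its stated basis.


S_{-1} f = (3/4)x^8 + (1/2)x^2 - 2
∇ S_{-1} f = 6x^7 - 21x^6 + 42x^5 - (105/2)x^4 + 42x^3 - 21x^2 + 7x - 5/4
θ (∇ S_{-1}) f = 42x^7 - 126x^6 + 210x^5 - 210x^4 + 126x^3 - 42x^2 + 7x
∇ (∇ S_{-1}) f = 42x^6 - 252x^5 + 735x^4 - 1260x^3 + 1302x^2 - 756x + 383/2
(θ + ∇) (∇ S_{-1}) f = 42x^7 - 84x^6 - 42x^5 + 525x^4 - 1134x^3 + 1260x^2 - 749x + 383/2
θ (θ + ∇) (∇ S_{-1}) f = 294x^7 - 504x^6 - 210x^5 + 2100x^4 - 3402x^3 + 2520x^2 - 749x

the result is g(x) = 294x^7 - 504x^6 - 210x^5 + 2100x^4 - 3402x^3 + 2520x^2 - 749x


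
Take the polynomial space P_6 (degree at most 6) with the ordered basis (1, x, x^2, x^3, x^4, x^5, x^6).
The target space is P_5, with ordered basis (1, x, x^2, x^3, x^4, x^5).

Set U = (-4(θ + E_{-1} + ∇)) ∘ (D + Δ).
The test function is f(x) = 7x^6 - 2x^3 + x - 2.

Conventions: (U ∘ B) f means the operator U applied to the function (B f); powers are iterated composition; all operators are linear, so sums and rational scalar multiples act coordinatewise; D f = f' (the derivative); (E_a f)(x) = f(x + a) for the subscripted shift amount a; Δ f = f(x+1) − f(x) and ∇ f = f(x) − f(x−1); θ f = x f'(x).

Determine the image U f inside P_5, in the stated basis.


the image equals g(x) = -2016x^5 - 2100x^4 - 2240x^3 - 1116x^2 - 288x - 28

D f = 42x^5 - 6x^2 + 1
Δ f = 42x^5 + 105x^4 + 140x^3 + 99x^2 + 36x + 6
(D + Δ) f = 84x^5 + 105x^4 + 140x^3 + 93x^2 + 36x + 7
θ (D + Δ) f = 420x^5 + 420x^4 + 420x^3 + 186x^2 + 36x
E_{-1} (D + Δ) f = 84x^5 - 315x^4 + 560x^3 - 537x^2 + 270x - 55
∇ (D + Δ) f = 420x^4 - 420x^3 + 630x^2 - 234x + 62
(θ + E_{-1} + ∇) (D + Δ) f = 504x^5 + 525x^4 + 560x^3 + 279x^2 + 72x + 7
(-4(θ + E_{-1} + ∇)) (D + Δ) f = -2016x^5 - 2100x^4 - 2240x^3 - 1116x^2 - 288x - 28


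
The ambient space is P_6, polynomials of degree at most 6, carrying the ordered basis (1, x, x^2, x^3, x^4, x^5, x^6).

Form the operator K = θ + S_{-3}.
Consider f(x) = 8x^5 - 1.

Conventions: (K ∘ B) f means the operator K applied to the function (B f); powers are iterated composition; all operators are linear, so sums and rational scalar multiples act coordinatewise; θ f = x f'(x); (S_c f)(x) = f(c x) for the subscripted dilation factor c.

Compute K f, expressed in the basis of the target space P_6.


the result is g(x) = -1904x^5 - 1

θ f = 40x^5
S_{-3} f = -1944x^5 - 1
(θ + S_{-3}) f = -1904x^5 - 1


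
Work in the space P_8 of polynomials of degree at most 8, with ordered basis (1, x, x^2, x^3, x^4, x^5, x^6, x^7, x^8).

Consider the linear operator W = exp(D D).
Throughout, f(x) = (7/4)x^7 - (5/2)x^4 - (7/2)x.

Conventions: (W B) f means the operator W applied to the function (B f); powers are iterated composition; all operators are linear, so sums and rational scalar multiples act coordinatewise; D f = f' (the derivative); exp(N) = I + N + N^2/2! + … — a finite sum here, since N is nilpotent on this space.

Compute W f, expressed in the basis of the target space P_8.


order-1 term: (147/2)x^5 - 30x^2
order-2 term: 735x^3 - 30
order-3 term: 1470x
the series for exp(D D) f terminates at order 3
exp(D D) f = (7/4)x^7 + (147/2)x^5 - (5/2)x^4 + 735x^3 - 30x^2 + (2933/2)x - 30

the image equals g(x) = (7/4)x^7 + (147/2)x^5 - (5/2)x^4 + 735x^3 - 30x^2 + (2933/2)x - 30


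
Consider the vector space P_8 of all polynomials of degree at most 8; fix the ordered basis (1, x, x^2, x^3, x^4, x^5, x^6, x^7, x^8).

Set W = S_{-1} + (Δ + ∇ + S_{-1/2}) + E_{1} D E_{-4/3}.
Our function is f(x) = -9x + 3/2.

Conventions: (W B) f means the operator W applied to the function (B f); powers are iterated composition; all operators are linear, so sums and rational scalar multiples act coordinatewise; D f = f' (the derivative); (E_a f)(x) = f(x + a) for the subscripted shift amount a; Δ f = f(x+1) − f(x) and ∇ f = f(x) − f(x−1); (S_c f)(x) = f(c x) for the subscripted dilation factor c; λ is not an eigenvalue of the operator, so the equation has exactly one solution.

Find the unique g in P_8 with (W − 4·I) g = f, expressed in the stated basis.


write g with unknown coordinates in the stated basis and equate coefficients in (W − 4·I) g = f
solving from the highest basis element down gives g = (18/11)x + 75/44
check: W g = -(27/11)x + 183/22
so W g − 4·g = -9x + 3/2 = f ✓

the image equals g(x) = (18/11)x + 75/44


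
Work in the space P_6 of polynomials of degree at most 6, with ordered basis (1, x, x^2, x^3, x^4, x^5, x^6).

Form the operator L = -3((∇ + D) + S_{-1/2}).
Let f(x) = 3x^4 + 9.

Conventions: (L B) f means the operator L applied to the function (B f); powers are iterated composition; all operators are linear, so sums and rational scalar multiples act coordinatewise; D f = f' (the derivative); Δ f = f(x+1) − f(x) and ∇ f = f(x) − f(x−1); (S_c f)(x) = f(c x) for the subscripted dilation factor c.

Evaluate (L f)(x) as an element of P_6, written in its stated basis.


∇ f = 12x^3 - 18x^2 + 12x - 3
D f = 12x^3
(∇ + D) f = 24x^3 - 18x^2 + 12x - 3
S_{-1/2} f = (3/16)x^4 + 9
((∇ + D) + S_{-1/2}) f = (3/16)x^4 + 24x^3 - 18x^2 + 12x + 6
(-3((∇ + D) + S_{-1/2})) f = -(9/16)x^4 - 72x^3 + 54x^2 - 36x - 18

the image equals g(x) = -(9/16)x^4 - 72x^3 + 54x^2 - 36x - 18


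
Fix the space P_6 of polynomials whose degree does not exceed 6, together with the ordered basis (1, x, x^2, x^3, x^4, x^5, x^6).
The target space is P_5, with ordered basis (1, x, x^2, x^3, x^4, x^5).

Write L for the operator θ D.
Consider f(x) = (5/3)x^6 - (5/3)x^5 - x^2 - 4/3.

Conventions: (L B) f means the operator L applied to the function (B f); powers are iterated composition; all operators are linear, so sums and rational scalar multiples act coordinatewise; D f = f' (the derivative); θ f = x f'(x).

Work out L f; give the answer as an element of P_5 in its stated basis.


the result is g(x) = 50x^5 - (100/3)x^4 - 2x

D f = 10x^5 - (25/3)x^4 - 2x
θ D f = 50x^5 - (100/3)x^4 - 2x


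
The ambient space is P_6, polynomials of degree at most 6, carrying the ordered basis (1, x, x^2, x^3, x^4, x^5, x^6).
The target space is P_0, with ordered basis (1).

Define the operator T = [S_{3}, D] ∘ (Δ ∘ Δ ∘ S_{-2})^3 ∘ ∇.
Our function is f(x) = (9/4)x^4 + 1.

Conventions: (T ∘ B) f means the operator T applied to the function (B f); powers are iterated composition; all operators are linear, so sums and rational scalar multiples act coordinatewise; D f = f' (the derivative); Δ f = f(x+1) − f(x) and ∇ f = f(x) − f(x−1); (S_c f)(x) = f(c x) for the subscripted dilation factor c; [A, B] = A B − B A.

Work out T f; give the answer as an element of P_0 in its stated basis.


g(x) = 0

∇ f = 9x^3 - (27/2)x^2 + 9x - 9/4
S_{-2} ∇ f = -72x^3 - 54x^2 - 18x - 9/4
Δ S_{-2} ∇ f = -216x^2 - 324x - 144
Δ Δ S_{-2} ∇ f = -432x - 540
S_{-2} (Δ ∘ Δ ∘ S_{-2}) ∇ f = 864x - 540
Δ S_{-2} (Δ ∘ Δ ∘ S_{-2}) ∇ f = 864
Δ Δ S_{-2} (Δ ∘ Δ ∘ S_{-2}) ∇ f = 0
S_{-2} (Δ ∘ Δ ∘ S_{-2}) (Δ ∘ Δ ∘ S_{-2}) ∇ f = 0
Δ S_{-2} (Δ ∘ Δ ∘ S_{-2}) (Δ ∘ Δ ∘ S_{-2}) ∇ f = 0
Δ Δ S_{-2} (Δ ∘ Δ ∘ S_{-2}) (Δ ∘ Δ ∘ S_{-2}) ∇ f = 0
D (Δ ∘ Δ ∘ S_{-2})^3 ∇ f = 0
S_{3} D (Δ ∘ Δ ∘ S_{-2})^3 ∇ f = 0
S_{3} (Δ ∘ Δ ∘ S_{-2})^3 ∇ f = 0
D S_{3} (Δ ∘ Δ ∘ S_{-2})^3 ∇ f = 0
[S_{3}, D] (Δ ∘ Δ ∘ S_{-2})^3 ∇ f = 0


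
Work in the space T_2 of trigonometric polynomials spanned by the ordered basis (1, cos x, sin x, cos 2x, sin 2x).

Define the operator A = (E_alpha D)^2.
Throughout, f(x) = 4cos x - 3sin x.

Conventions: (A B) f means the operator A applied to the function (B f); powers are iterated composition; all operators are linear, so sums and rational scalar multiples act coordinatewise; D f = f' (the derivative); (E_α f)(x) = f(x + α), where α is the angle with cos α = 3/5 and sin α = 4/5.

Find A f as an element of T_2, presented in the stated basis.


D f = -3cos x - 4sin x
E_alpha D f = -5cos x
D (E_alpha D) f = 5sin x
E_alpha D (E_alpha D) f = 4cos x + 3sin x

the image equals g(x) = 4cos x + 3sin x


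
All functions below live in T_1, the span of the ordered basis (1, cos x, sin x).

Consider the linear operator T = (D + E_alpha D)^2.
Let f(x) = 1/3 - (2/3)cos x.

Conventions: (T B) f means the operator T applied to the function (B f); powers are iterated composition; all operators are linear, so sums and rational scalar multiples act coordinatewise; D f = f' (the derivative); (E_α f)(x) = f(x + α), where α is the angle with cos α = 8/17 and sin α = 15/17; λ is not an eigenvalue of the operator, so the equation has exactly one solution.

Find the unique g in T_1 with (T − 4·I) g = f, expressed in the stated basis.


write g with unknown coordinates in the stated basis and equate coefficients in (T − 4·I) g = f
solving from the highest basis element down gives g = -1/12 + (778/7743)cos x + (125/2581)sin x
check: T g = -(2050/7743)cos x + (500/2581)sin x
so T g − 4·g = 1/3 - (2/3)cos x = f ✓

the image equals g(x) = -1/12 + (778/7743)cos x + (125/2581)sin x


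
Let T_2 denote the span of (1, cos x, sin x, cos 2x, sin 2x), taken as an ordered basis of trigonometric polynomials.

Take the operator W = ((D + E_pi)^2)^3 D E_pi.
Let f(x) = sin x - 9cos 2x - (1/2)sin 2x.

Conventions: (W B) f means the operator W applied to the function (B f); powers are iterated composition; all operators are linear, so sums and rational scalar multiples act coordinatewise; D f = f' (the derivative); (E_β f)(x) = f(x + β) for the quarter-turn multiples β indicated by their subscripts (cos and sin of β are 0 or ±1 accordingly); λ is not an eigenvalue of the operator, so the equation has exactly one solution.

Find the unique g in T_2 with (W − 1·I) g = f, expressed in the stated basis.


the image equals g(x) = (1/7)sin x + (918/62677)cos 2x - (4123/125354)sin 2x

write g with unknown coordinates in the stated basis and equate coefficients in (W − 1·I) g = f
solving from the highest basis element down gives g = (1/7)sin x + (918/62677)cos 2x - (4123/125354)sin 2x
check: W g = (8/7)sin x - (563175/62677)cos 2x - (33400/62677)sin 2x
so W g − 1·g = sin x - 9cos 2x - (1/2)sin 2x = f ✓
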